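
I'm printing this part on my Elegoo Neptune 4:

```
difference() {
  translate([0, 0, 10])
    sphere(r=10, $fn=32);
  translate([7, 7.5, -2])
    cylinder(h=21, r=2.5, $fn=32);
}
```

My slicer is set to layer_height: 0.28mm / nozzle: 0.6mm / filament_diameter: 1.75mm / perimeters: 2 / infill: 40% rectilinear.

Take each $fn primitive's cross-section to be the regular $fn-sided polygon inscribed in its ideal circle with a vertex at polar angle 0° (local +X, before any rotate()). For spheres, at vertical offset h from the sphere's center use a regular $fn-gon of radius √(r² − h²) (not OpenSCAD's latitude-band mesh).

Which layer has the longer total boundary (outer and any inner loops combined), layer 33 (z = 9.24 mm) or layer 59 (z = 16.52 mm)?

layer 33 (z = 9.24 mm)

Layer 33 (z = 9.24): the r=10 sphere slices to a regular 32-gon of circumradius 9.971 (√(r²−h²) with h=0.76 from center) (perimeter = 2·32·9.971·sin(180°/32) = 62.55 mm); the r=2.5 cylinder at (7, 7.5) contributes a regular 32-gon of circumradius 2.5 (perimeter = 2·32·2.500·sin(180°/32) = 15.68 mm); After the difference (first − rest): starting from the r=10 sphere, the r=2.5 cylinder at (7, 7.5) partially overlaps it — only the 7.67 mm² overlap (of its 19.51 mm²) is removed, clipping the outline — boundary = 64.26 mm. So its perimeter = 64.26 mm. Layer 59 (z = 16.52): the r=10 sphere contributes a regular 32-gon of circumradius √(10²−6.52²) = 7.582 (perimeter = 2·32·7.582·sin(180°/32) = 47.56 mm); the r=2.5 cylinder at (7, 7.5) contributes a regular 32-gon of circumradius 2.5 (perimeter = 2·32·2.500·sin(180°/32) = 15.68 mm); Subtracting the remaining from the first: starting from the r=10 sphere, the r=2.5 cylinder at (7, 7.5) misses the remaining region (no effect) — boundary = 47.56 mm. So its perimeter = 47.56 mm. Layer 33 is larger (64.26 vs 47.56 mm).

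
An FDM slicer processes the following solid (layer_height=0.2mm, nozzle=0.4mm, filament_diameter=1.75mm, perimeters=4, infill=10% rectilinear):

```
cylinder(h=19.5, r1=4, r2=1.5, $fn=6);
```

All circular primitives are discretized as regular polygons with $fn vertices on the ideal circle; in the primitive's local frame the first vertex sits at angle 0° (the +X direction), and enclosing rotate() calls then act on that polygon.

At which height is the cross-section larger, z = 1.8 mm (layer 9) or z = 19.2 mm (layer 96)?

Layer 9 (z = 1.8): the cone (r1=4→r2=1.5) has section circumradius 3.769 here — a regular 6-gon (area = (6/2)·3.769²·sin(360°/6) = 36.91 mm²). So its area = 36.91 mm². Layer 96 (z = 19.2): the cone: at t=0.985 of its height the radius interpolates to r₁+(r₂−r₁)t = 1.538, giving a regular 6-gon of that circumradius (area = (6/2)·1.538²·sin(360°/6) = 6.15 mm²). So its area = 6.15 mm². Layer 9 is larger (36.91 vs 6.15 mm²).

layer 9 (z = 1.8 mm)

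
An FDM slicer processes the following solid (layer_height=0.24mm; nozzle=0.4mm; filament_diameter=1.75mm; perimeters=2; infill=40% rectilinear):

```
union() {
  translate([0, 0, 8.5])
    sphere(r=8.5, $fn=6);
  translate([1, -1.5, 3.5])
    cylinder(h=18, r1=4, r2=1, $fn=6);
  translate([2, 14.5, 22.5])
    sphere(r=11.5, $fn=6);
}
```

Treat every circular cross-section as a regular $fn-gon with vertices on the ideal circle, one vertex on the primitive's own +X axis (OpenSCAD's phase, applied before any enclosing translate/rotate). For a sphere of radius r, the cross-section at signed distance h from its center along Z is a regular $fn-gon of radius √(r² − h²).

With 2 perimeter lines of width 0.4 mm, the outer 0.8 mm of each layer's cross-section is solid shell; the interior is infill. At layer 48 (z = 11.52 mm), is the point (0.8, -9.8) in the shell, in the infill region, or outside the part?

At z = 11.52 mm: the r=8.5 sphere contributes a regular 6-gon of circumradius √(8.5²−3.02²) = 7.945; the cone at (1, -1.5) contributes a regular 6-gon of circumradius 2.663 (interpolated between r1=4 and r2=1 at t=0.446); the r=11.5 sphere at (2, 14.5) contributes a regular 6-gon of circumradius √(11.5²−10.98²) = 3.419; Taking the union: the regions partially overlap (shared area 18.43 mm²), so overlapping operands fuse into one piece — 2 connected regions. Overall, the cross-section has 2 separate islands. The nearest boundary edge runs (3.97, -6.88)→(-3.97, -6.88); distance from the point to it = 2.92 mm. The point is not inside any of the regions above, so it lies outside the cross-section (2.92 mm from the nearest boundary).

outside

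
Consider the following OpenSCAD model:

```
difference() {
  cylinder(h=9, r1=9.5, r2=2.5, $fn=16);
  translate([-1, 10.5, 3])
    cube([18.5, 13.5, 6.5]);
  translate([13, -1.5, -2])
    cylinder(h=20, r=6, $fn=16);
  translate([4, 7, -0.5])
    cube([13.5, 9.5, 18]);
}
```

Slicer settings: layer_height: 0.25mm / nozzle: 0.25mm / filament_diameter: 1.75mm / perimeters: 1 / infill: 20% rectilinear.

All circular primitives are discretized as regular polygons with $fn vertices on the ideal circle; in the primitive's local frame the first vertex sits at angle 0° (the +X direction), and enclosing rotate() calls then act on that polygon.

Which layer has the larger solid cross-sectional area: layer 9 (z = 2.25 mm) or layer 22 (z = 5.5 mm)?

layer 9 (z = 2.25 mm)

Layer 9 (z = 2.25): the cone: at t=0.250 of its height the radius interpolates to r₁+(r₂−r₁)t = 7.750, giving a regular 16-gon of that circumradius (area = (16/2)·7.750²·sin(360°/16) = 183.88 mm²); the cube at (-1, 10.5) is not intersected at this z (z outside [3, 9.5]); the r=6 cylinder at (13, -1.5) gives a regular 16-gon of circumradius 6 (constant along its height) (area = (16/2)·6.000²·sin(360°/16) = 110.21 mm²); the cube at (4, 7) is present — its section is the full 13.5×9.5 rectangle (area 128.25 mm²); After the difference (first − rest): starting from the cone (183.88 mm²), the r=6 cylinder at (13, -1.5) partially overlaps it — only the 1.18 mm² overlap (of its 110.21 mm²) is removed, clipping the outline; the 13.5×9.5 cube at (4, 7) misses the remaining region (no effect) — area = 182.70 mm². So its area = 182.70 mm². Layer 22 (z = 5.5): the cone (r1=9.5→r2=2.5) has section circumradius 5.222 here — a regular 16-gon (area = (16/2)·5.222²·sin(360°/16) = 83.49 mm²); the 18.5×13.5 cube at (-1, 10.5) contributes its full rectangle (area 249.75 mm²); the r=6 cylinder at (13, -1.5) contributes a regular 16-gon of circumradius 6 (area = (16/2)·6.000²·sin(360°/16) = 110.21 mm²); the cube at (4, 7) (footprint 13.5×9.5) is included at this height (area 128.25 mm²); After the difference (first − rest): starting from the cone (83.49 mm²), the 18.5×13.5 cube at (-1, 10.5) misses the remaining region (no effect); the r=6 cylinder at (13, -1.5) misses the remaining region (no effect); the 13.5×9.5 cube at (4, 7) misses the remaining region (no effect) — area = 83.49 mm². So its area = 83.49 mm². Layer 9 is larger (182.70 vs 83.49 mm²).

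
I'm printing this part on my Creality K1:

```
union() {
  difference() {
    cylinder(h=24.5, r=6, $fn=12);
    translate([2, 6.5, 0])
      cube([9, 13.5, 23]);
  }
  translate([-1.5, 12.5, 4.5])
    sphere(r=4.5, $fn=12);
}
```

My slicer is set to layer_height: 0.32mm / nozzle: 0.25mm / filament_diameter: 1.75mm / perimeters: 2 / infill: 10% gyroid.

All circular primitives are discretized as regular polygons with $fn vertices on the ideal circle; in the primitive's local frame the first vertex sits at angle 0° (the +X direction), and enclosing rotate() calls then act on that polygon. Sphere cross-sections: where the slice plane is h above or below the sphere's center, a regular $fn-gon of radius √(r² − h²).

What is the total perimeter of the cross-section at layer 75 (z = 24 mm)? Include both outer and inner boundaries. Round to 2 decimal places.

37.27 mm

At z = 24 mm: the r=6 cylinder contributes a regular 12-gon of circumradius 6 (perimeter = 2·12·6.000·sin(180°/12) = 37.27 mm); the cube at (2, 6.5) does not reach this height (z outside [0, 23]); Subtracting the remaining from the first: none of the subtracted shapes is present at this height, so the r=6 cylinder is unchanged — boundary = 37.27 mm; the sphere at (-1.5, 12.5) is not intersected at this z (|z−center|=19.500 > r=4.5); Taking the union: only that combined region is present, so the union is just that shape — boundary = 37.27 mm. Overall, the cross-section is a single solid region. Total boundary length (outer) = 37.27 mm.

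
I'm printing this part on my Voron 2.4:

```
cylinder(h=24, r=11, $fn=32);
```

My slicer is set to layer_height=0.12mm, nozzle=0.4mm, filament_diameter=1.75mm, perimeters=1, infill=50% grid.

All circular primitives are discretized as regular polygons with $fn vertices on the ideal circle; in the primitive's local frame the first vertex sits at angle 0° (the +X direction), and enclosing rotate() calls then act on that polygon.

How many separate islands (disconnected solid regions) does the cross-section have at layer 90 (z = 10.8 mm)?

1

At z = 10.8 mm: the cylinder: section is a regular 32-gon, circumradius r=11. Overall, the cross-section is a single solid region. Island count = 1.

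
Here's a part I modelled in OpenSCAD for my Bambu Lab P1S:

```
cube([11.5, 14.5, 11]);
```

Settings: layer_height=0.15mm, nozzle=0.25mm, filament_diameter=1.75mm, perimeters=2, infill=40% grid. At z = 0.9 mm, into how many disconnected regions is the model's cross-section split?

1

At z = 0.9 mm: the cube (footprint 11.5×14.5) is included at this height. The result has 1 disconnected region.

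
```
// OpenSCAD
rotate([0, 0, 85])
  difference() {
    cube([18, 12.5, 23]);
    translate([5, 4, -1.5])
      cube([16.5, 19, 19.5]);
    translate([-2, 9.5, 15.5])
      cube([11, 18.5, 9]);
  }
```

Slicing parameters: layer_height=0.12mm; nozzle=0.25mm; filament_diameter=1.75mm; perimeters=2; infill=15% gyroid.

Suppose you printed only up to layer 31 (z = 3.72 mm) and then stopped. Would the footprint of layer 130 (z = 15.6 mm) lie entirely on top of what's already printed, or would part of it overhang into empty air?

entirely on top

Compare the two slices. At z = 3.72: the cube is present — its section is the full 18×12.5 rectangle (area 225.00 mm²); the cube at (5, 4) (footprint 16.5×19) is included at this height (area 313.50 mm²); the cube at (-2, 9.5) is not intersected at this z (z outside [15.5, 24.5]); After the difference (first − rest): starting from the 18×12.5 cube (225.00 mm²), the 16.5×19 cube at (5, 4) partially overlaps it — only the 110.50 mm² overlap (of its 313.50 mm²) is removed, clipping the outline — area = 114.50 mm²; (whole slice rotated 85° about Z — lengths, areas and connectivity unchanged). At z = 15.6: the cube is present — its section is the full 18×12.5 rectangle (area 225.00 mm²); the cube at (5, 4) (footprint 16.5×19) is included at this height (area 313.50 mm²); the cube at (-2, 9.5) (footprint 11×18.5) is included at this height (area 203.50 mm²); Subtracting the remaining from the first: starting from the 18×12.5 cube (225.00 mm²), the 16.5×19 cube at (5, 4) partially overlaps it — only the 110.50 mm² overlap (of its 313.50 mm²) is removed, clipping the outline; the 11×18.5 cube at (-2, 9.5) partially overlaps it — only the 15.00 mm² overlap (of its 203.50 mm²) is removed, clipping the outline — area = 99.50 mm²; (rotated 85° about Z; rotation is an isometry so areas/perimeters/island counts are preserved). Checking containment: the cross-section at z = 15.6 is a subset of the cross-section at z = 3.72.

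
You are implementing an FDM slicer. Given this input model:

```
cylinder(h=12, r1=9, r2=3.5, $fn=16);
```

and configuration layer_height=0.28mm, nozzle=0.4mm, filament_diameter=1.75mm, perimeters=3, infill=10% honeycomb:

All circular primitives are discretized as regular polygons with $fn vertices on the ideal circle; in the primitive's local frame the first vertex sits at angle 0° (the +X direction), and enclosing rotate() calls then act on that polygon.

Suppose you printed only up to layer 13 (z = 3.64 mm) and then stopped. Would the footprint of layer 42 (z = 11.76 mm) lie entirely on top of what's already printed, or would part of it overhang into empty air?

Compare the two slices. At z = 3.64: the cone contributes a regular 16-gon of circumradius 7.332 (interpolated between r1=9 and r2=3.5 at t=0.303) (area = (16/2)·7.332²·sin(360°/16) = 164.56 mm²). At z = 11.76: the cone contributes a regular 16-gon of circumradius 3.610 (interpolated between r1=9 and r2=3.5 at t=0.980) (area = (16/2)·3.610²·sin(360°/16) = 39.90 mm²). Checking containment: the cross-section at z = 11.76 is a subset of the cross-section at z = 3.64.

entirely on top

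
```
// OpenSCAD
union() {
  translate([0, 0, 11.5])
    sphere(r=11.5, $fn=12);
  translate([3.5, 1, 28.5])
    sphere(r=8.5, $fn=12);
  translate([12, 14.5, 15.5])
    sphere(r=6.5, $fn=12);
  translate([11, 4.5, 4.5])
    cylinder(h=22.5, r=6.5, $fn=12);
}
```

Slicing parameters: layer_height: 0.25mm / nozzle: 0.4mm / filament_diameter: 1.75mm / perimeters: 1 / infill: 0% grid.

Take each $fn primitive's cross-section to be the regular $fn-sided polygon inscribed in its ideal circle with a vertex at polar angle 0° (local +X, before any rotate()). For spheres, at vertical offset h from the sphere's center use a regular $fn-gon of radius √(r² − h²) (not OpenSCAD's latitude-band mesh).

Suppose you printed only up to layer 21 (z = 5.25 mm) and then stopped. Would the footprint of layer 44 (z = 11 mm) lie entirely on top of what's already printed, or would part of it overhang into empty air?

Compare the two slices. At z = 5.25: the r=11.5 sphere contributes a regular 12-gon of circumradius √(11.5²−6.25²) = 9.653 (area = (12/2)·9.653²·sin(360°/12) = 279.56 mm²); the sphere at (3.5, 1) is absent (|z−center|=23.250 > r=8.5); the sphere at (12, 14.5) is absent (|z−center|=10.250 > r=6.5); the r=6.5 cylinder at (11, 4.5) contributes a regular 12-gon of circumradius 6.5 (area = (12/2)·6.500²·sin(360°/12) = 126.75 mm²); Combining (union): the regions partially overlap — summed areas 406.31 mm² minus the doubly-counted overlap 27.00 mm² gives 379.31 mm² — area = 379.31 mm². At z = 11: the r=11.5 sphere slices to a regular 12-gon of circumradius 11.489 (√(r²−h²) with h=0.5 from center) (area = (12/2)·11.489²·sin(360°/12) = 396.00 mm²); the sphere at (3.5, 1) does not reach this height (|z−center|=17.500 > r=8.5); the sphere at (12, 14.5): section is a regular 12-gon, circumradius = √(r²−h²) = √(6.5²−4.5²) = 4.690 (area = (12/2)·4.690²·sin(360°/12) = 66.00 mm²); the cylinder at (11, 4.5): section is a regular 12-gon, circumradius r=6.5 (area = (12/2)·6.500²·sin(360°/12) = 126.75 mm²); Combining (union): the regions partially overlap — summed areas 588.75 mm² minus the doubly-counted overlap 50.26 mm² gives 538.49 mm² — area = 538.49 mm². Checking containment: at z = 11 the cross-section extends beyond the z = 5.25 cross-section by about 159.18 mm².

part overhangs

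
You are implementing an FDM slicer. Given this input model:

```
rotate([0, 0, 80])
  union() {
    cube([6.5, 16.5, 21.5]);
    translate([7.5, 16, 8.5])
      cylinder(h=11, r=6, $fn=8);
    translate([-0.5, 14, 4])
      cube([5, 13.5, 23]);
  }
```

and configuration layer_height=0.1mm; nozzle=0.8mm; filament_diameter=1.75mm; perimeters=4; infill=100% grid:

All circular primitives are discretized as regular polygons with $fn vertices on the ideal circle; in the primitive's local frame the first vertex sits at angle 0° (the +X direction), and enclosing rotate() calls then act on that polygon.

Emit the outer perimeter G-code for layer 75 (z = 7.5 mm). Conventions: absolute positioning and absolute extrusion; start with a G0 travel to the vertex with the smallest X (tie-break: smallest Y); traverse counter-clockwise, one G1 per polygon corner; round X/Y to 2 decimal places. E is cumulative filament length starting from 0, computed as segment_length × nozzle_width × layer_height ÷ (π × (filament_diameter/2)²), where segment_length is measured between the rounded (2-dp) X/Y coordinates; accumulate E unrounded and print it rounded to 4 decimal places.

At z = 7.5 mm: the cube (footprint 6.5×16.5) is included at this height; the cylinder at (7.5, 16) is absent (z outside [8.5, 19.5]); the cube at (-0.5, 14) (footprint 5×13.5) is included at this height; Merging all regions: the regions partially overlap (shared area 11.25 mm²), so overlapping operands fuse into one piece — 1 connected region; (rotated 80° about Z; rotation is an isometry so areas/perimeters/island counts are preserved). The outline is a single polygon with 8 vertices. Extrusion per mm of travel: 0.8 × 0.1 / (π × 0.875²) = 0.033260. Accumulating E over each segment gives final E = 2.2952.

G0 X-27.17 Y4.28 Z7.50
G1 X-13.87 Y1.94 E0.4492
G1 X-13.79 Y2.43 E0.4657
G1 X0.00 Y0.00 E0.9314
G1 X1.13 Y6.40 E1.1475
G1 X-15.12 Y9.27 E1.6964
G1 X-15.47 Y7.30 E1.7629
G1 X-26.30 Y9.21 E2.1287
G1 X-27.17 Y4.28 E2.2952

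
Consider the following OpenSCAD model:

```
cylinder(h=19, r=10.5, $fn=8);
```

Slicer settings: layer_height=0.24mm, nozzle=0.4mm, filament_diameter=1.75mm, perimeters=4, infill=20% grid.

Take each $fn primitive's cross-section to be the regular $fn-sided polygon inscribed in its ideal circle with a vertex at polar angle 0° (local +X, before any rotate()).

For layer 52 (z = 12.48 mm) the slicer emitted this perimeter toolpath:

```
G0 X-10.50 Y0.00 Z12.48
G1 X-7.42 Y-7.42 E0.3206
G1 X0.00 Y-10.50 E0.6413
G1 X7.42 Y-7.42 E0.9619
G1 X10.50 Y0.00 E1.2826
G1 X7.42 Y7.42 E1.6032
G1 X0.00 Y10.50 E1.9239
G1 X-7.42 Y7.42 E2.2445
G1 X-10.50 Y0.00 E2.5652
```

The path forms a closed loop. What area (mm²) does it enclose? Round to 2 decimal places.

Apply the shoelace formula to the sequence of (X, Y) vertices; enclosed area = 311.64 mm².

311.64 mm²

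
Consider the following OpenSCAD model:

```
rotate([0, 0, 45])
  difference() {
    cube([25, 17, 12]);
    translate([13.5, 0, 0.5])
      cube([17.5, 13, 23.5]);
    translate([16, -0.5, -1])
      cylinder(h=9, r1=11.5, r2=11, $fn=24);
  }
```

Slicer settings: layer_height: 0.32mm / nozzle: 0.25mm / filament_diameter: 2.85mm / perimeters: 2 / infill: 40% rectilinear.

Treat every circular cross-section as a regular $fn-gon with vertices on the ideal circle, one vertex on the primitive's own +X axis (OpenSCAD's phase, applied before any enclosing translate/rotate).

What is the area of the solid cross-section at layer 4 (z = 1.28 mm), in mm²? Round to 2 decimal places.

207.51 mm²

At z = 1.28 mm: the cube (footprint 25×17) is included at this height (area 425.00 mm²); the 17.5×13 cube at (13.5, 0) contributes its full rectangle (area 227.50 mm²); the cone at (16, -0.5) (r1=11.5→r2=11) has section circumradius 11.373 here — a regular 24-gon (area = (24/2)·11.373²·sin(360°/24) = 401.75 mm²); Subtracting the remaining from the first: starting from the 25×17 cube (425.00 mm²), the 17.5×13 cube at (13.5, 0) partially overlaps it — only the 149.50 mm² overlap (of its 227.50 mm²) is removed, clipping the outline; the cone at (16, -0.5) partially overlaps it — only the 67.99 mm² overlap (of its 401.75 mm²) is removed, clipping the outline — area = 207.51 mm²; (whole slice rotated 45° about Z — lengths, areas and connectivity unchanged). Overall, the cross-section is a single solid region. Net area = 207.51 mm².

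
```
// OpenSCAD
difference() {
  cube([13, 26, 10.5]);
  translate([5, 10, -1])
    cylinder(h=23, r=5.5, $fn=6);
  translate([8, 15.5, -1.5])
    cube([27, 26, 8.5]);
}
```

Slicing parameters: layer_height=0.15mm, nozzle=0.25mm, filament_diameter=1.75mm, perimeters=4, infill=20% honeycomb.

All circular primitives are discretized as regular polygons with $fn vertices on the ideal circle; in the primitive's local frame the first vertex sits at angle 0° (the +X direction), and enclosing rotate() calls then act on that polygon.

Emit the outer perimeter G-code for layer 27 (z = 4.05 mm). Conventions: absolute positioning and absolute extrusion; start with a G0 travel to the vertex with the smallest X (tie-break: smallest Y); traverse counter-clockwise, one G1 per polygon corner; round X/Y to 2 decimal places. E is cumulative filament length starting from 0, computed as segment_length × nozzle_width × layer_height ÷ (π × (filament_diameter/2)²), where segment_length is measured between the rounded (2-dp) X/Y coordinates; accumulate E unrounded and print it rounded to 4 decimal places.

G0 X0.00 Y0.00 Z4.05
G1 X13.00 Y0.00 E0.2027
G1 X13.00 Y15.50 E0.4443
G1 X8.00 Y15.50 E0.5223
G1 X8.00 Y26.00 E0.6860
G1 X0.00 Y26.00 E0.8107
G1 X0.00 Y10.87 E1.0466
G1 X2.25 Y14.76 E1.1167
G1 X7.75 Y14.76 E1.2024
G1 X10.50 Y10.00 E1.2881
G1 X7.75 Y5.24 E1.3738
G1 X2.25 Y5.24 E1.4596
G1 X0.00 Y9.13 E1.5296
G1 X0.00 Y0.00 E1.6720

At z = 4.05 mm: the cube is present — its section is the full 13×26 rectangle; the r=5.5 cylinder at (5, 10) gives a regular 6-gon of circumradius 5.5 (constant along its height); the 27×26 cube at (8, 15.5) contributes its full rectangle; Subtracting the remaining from the first: starting from the 13×26 cube, the r=5.5 cylinder at (5, 10) partially overlaps it — only the 78.16 mm² overlap (of its 78.59 mm²) is removed, clipping the outline; the 27×26 cube at (8, 15.5) partially overlaps it — only the 52.50 mm² overlap (of its 702.00 mm²) is removed, clipping the outline — 1 connected region. The outline is a single polygon with 13 vertices. Extrusion per mm of travel: 0.25 × 0.15 / (π × 0.875²) = 0.015591. Accumulating E over each segment gives final E = 1.6720.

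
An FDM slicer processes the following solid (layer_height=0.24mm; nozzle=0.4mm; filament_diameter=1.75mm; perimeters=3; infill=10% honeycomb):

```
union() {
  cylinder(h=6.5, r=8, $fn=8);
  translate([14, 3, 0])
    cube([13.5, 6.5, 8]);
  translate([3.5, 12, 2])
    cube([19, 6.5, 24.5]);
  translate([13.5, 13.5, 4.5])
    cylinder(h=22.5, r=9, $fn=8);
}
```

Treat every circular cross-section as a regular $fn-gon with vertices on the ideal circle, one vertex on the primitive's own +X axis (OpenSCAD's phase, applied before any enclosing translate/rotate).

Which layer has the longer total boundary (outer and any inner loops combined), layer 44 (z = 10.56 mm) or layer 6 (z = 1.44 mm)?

Layer 44 (z = 10.56): the cylinder does not reach this height (z outside [0, 6.5]); the cube at (14, 3) is not intersected at this z (z outside [0, 8]); the 19×6.5 cube at (3.5, 12) contributes its full rectangle (perimeter 51.00 mm); the r=9 cylinder at (13.5, 13.5) contributes a regular 8-gon of circumradius 9 (perimeter = 2·8·9.000·sin(180°/8) = 55.11 mm); Merging all regions: the regions partially overlap (shared area 105.71 mm²), so the edge portions inside another operand are dropped and the merged outline is re-measured after clipping — boundary = 61.42 mm. So its perimeter = 61.42 mm. Layer 6 (z = 1.44): the cylinder: section is a regular 8-gon, circumradius r=8 (perimeter = 2·8·8.000·sin(180°/8) = 48.98 mm); the cube at (14, 3) is present — its section is the full 13.5×6.5 rectangle (perimeter 40.00 mm); the cube at (3.5, 12) does not reach this height (z outside [2, 26.5]); the cylinder at (13.5, 13.5) is absent (z outside [4.5, 27]); Merging all regions: the 2 present regions are separate (no shared area or edge), so areas and boundary lengths simply add and each stays a separate island — boundary = 88.98 mm. So its perimeter = 88.98 mm. Layer 6 is larger (88.98 vs 61.42 mm).

layer 6 (z = 1.44 mm)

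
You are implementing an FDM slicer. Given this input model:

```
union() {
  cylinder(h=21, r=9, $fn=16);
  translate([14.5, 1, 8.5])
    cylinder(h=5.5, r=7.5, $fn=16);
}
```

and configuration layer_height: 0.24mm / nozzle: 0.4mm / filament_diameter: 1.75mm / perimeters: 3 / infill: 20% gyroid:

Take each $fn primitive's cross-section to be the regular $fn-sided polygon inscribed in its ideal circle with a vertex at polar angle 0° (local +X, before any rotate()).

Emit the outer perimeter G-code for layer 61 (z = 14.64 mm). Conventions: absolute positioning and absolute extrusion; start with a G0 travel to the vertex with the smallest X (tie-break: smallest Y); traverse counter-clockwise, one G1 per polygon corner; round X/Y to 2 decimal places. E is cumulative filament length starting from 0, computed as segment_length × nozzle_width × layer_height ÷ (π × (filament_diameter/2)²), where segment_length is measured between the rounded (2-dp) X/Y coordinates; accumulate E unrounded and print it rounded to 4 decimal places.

At z = 14.64 mm: the r=9 cylinder gives a regular 16-gon of circumradius 9 (constant along its height); the cylinder at (14.5, 1) does not reach this height (z outside [8.5, 14]); Combining (union): only the r=9 cylinder is present, so the union is just that shape — 1 connected region. The outline is a single polygon with 16 vertices. Extrusion per mm of travel: 0.4 × 0.24 / (π × 0.875²) = 0.039912. Accumulating E over each segment gives final E = 2.2414.

G0 X-9.00 Y0.00 Z14.64
G1 X-8.31 Y-3.44 E0.1400
G1 X-6.36 Y-6.36 E0.2802
G1 X-3.44 Y-8.31 E0.4203
G1 X0.00 Y-9.00 E0.5603
G1 X3.44 Y-8.31 E0.7004
G1 X6.36 Y-6.36 E0.8405
G1 X8.31 Y-3.44 E0.9807
G1 X9.00 Y0.00 E1.1207
G1 X8.31 Y3.44 E1.2607
G1 X6.36 Y6.36 E1.4009
G1 X3.44 Y8.31 E1.5410
G1 X0.00 Y9.00 E1.6810
G1 X-3.44 Y8.31 E1.8211
G1 X-6.36 Y6.36 E1.9612
G1 X-8.31 Y3.44 E2.1014
G1 X-9.00 Y0.00 E2.2414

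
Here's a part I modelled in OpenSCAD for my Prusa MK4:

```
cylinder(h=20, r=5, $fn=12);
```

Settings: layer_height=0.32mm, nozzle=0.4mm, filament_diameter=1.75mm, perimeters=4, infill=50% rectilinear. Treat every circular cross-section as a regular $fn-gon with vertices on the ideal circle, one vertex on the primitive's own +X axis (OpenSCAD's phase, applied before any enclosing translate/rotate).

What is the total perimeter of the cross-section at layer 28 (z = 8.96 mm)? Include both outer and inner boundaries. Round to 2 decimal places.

At z = 8.96 mm: the r=5 cylinder gives a regular 12-gon of circumradius 5 (constant along its height) (perimeter = 2·12·5.000·sin(180°/12) = 31.06 mm). Overall, the cross-section is a single solid region. Total boundary length (outer) = 31.06 mm.

31.06 mm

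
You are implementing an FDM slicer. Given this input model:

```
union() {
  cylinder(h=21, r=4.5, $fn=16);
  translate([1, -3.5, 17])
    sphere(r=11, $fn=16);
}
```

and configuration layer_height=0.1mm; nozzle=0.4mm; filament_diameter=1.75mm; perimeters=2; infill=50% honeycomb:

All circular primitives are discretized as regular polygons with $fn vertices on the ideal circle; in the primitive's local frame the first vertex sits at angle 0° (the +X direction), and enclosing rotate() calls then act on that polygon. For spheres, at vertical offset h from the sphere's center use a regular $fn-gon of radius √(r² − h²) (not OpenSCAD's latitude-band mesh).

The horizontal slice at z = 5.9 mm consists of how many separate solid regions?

1

At z = 5.9 mm: the r=4.5 cylinder contributes a regular 16-gon of circumradius 4.5; the sphere at (1, -3.5) is absent (|z−center|=11.100 > r=11); Combining (union): only the r=4.5 cylinder is present, so the union is just that shape — 1 connected region. The result has 1 disconnected region.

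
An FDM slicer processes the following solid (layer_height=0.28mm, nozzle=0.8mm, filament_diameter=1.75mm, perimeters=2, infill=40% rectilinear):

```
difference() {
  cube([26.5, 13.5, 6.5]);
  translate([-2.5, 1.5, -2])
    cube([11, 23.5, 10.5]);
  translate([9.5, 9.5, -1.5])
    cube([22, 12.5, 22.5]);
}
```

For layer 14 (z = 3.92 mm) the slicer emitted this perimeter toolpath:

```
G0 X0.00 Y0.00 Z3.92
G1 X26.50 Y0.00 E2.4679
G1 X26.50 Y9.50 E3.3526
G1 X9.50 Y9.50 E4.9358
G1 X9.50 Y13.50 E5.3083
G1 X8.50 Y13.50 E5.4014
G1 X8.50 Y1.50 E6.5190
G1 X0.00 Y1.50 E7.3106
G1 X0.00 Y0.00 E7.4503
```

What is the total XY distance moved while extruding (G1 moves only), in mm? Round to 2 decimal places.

Sum the Euclidean lengths of each G1 segment: total = 80.00 mm.

80.00 mm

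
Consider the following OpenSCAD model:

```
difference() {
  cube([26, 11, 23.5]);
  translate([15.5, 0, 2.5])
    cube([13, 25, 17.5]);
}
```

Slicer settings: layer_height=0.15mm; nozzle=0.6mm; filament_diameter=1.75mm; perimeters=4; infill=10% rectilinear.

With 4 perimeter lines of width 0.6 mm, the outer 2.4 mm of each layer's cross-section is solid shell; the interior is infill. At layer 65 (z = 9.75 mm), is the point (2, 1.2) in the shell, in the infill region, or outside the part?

At z = 9.75 mm: the 26×11 cube contributes its full rectangle; the 13×25 cube at (15.5, 0) contributes its full rectangle; Taking the first minus the rest: starting from the 26×11 cube, the 13×25 cube at (15.5, 0) partially overlaps it — only the 115.50 mm² overlap (of its 325.00 mm²) is removed, clipping the outline — 1 connected region. Overall, the cross-section is a single solid region. The nearest boundary edge runs (15.50, 0.00)→(0.00, 0.00); distance from the point to it = 1.20 mm. The point is inside the cross-section, 1.20 mm from the nearest boundary — within the 2.4 mm shell band (4 × 0.6).

shell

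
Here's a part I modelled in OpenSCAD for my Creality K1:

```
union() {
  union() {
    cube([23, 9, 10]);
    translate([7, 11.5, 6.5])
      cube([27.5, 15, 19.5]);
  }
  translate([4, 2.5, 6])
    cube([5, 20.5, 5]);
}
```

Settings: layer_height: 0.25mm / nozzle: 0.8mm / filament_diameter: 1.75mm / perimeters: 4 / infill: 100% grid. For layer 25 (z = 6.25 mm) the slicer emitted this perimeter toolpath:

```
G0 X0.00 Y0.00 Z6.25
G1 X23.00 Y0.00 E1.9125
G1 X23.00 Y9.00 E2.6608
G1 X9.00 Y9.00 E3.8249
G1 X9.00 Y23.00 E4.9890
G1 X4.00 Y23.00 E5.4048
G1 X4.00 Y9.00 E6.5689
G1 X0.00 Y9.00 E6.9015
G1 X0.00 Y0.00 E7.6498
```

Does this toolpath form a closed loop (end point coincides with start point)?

yes

Start point (G0): (0.00, 0.00). End point (last G1): the path returns to the start — closed.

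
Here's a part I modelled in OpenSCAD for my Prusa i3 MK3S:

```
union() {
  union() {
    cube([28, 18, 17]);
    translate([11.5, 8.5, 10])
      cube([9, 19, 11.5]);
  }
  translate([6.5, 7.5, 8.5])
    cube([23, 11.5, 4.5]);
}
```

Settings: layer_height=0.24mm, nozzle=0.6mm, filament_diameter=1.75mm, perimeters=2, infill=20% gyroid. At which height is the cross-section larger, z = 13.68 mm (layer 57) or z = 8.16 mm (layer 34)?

layer 57 (z = 13.68 mm)

Layer 57 (z = 13.68): the 28×18 cube contributes its full rectangle (area 504.00 mm²); the cube at (11.5, 8.5) (footprint 9×19) is included at this height (area 171.00 mm²); Taking the union: the regions partially overlap — summed areas 675.00 mm² minus the doubly-counted overlap 85.50 mm² gives 589.50 mm² — area = 589.50 mm²; the cube at (6.5, 7.5) is absent (z outside [8.5, 13]); Combining (union): only the result so far is present, so the union is just that shape — area = 589.50 mm². So its area = 589.50 mm². Layer 34 (z = 8.16): the 28×18 cube contributes its full rectangle (area 504.00 mm²); the cube at (11.5, 8.5) is absent (z outside [10, 21.5]); Merging all regions: only the 28×18 cube is present, so the union is just that shape — area = 504.00 mm²; the cube at (6.5, 7.5) is absent (z outside [8.5, 13]); Taking the union: only the result so far is present, so the union is just that shape — area = 504.00 mm². So its area = 504.00 mm². Layer 57 is larger (589.50 vs 504.00 mm²).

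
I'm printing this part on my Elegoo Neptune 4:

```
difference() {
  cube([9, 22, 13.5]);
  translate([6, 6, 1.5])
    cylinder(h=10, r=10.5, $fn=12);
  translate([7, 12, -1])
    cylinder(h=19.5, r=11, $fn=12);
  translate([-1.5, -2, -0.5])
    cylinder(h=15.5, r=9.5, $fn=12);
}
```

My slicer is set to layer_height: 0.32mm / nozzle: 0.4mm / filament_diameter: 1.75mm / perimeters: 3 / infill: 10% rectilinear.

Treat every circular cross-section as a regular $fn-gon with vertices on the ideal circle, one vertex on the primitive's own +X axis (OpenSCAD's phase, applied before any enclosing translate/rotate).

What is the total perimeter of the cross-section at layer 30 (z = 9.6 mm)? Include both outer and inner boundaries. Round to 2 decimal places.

9.19 mm

At z = 9.6 mm: the 9×22 cube contributes its full rectangle (perimeter 62.00 mm); the cylinder at (6, 6): section is a regular 12-gon, circumradius r=10.5 (perimeter = 2·12·10.500·sin(180°/12) = 65.22 mm); the r=11 cylinder at (7, 12) gives a regular 12-gon of circumradius 11 (constant along its height) (perimeter = 2·12·11.000·sin(180°/12) = 68.33 mm); the r=9.5 cylinder at (-1.5, -2) gives a regular 12-gon of circumradius 9.5 (constant along its height) (perimeter = 2·12·9.500·sin(180°/12) = 59.01 mm); Subtracting the remaining from the first: starting from the 9×22 cube, the r=10.5 cylinder at (6, 6) partially overlaps it — only the 142.27 mm² overlap (of its 330.75 mm²) is removed, clipping the outline; the r=11 cylinder at (7, 12) partially overlaps it — only the 53.48 mm² overlap (of its 363.00 mm²) is removed, clipping the outline; the r=9.5 cylinder at (-1.5, -2) misses the remaining region (no effect) — boundary = 9.19 mm. Overall, the cross-section is a single solid region. Total boundary length (outer) = 9.19 mm.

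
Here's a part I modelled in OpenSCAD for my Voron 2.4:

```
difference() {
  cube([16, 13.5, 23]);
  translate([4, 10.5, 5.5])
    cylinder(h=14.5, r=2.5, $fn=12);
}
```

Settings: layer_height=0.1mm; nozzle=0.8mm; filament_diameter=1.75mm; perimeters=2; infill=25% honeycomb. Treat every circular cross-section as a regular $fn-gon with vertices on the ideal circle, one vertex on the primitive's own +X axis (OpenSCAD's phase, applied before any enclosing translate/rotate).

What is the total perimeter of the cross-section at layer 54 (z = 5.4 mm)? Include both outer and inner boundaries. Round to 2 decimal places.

59.00 mm

At z = 5.4 mm: the cube (footprint 16×13.5) is included at this height (perimeter 59.00 mm); the cylinder at (4, 10.5) is absent (z outside [5.5, 20]); Taking the first minus the rest: none of the subtracted shapes is present at this height, so the 16×13.5 cube is unchanged — boundary = 59.00 mm. Overall, the cross-section is a single solid region. Total boundary length (outer) = 59.00 mm.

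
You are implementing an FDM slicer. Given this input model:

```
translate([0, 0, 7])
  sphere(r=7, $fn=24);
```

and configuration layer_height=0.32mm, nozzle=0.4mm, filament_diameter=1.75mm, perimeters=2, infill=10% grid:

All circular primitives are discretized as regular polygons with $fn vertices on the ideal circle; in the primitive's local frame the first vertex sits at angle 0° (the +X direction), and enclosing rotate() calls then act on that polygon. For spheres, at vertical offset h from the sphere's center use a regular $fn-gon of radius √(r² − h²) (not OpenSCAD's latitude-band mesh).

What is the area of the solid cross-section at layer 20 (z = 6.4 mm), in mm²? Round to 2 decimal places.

151.07 mm²

At z = 6.4 mm: the sphere: section is a regular 24-gon, circumradius = √(r²−h²) = √(7²−0.6²) = 6.974 (area = (24/2)·6.974²·sin(360°/24) = 151.07 mm²). Overall, the cross-section is a single solid region. Net area = 151.07 mm².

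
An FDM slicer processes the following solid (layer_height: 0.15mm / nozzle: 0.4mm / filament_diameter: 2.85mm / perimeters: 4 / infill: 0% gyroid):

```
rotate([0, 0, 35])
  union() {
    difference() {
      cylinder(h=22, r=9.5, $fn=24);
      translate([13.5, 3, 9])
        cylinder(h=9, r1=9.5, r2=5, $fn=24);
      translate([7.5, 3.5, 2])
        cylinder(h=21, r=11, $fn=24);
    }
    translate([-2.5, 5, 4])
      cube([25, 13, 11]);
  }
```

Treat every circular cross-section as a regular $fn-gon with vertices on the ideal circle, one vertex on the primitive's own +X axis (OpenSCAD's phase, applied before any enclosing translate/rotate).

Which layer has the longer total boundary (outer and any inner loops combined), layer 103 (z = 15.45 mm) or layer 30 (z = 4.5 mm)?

layer 30 (z = 4.5 mm)

Layer 103 (z = 15.45): the r=9.5 cylinder contributes a regular 24-gon of circumradius 9.5 (perimeter = 2·24·9.500·sin(180°/24) = 59.52 mm); the cone at (13.5, 3) (r1=9.5→r2=5) has section circumradius 6.275 here — a regular 24-gon (perimeter = 2·24·6.275·sin(180°/24) = 39.31 mm); the r=11 cylinder at (7.5, 3.5) gives a regular 24-gon of circumradius 11 (constant along its height) (perimeter = 2·24·11.000·sin(180°/24) = 68.92 mm); Subtracting the remaining from the first: starting from the r=9.5 cylinder, the cone at (13.5, 3) partially overlaps it — only the 9.05 mm² overlap (of its 122.29 mm²) is removed, clipping the outline; the r=11 cylinder at (7.5, 3.5) partially overlaps it — only the 152.10 mm² overlap (of its 375.81 mm²) is removed, clipping the outline — boundary = 56.15 mm; the cube at (-2.5, 5) does not reach this height (z outside [4, 15]); Combining (union): only that combined region is present, so the union is just that shape — boundary = 56.15 mm; (rotated 35° about Z; rotation is an isometry so areas/perimeters/island counts are preserved). So its perimeter = 56.15 mm. Layer 30 (z = 4.5): the r=9.5 cylinder gives a regular 24-gon of circumradius 9.5 (constant along its height) (perimeter = 2·24·9.500·sin(180°/24) = 59.52 mm); the cone at (13.5, 3) does not reach this height (z outside [9, 18]); the r=11 cylinder at (7.5, 3.5) gives a regular 24-gon of circumradius 11 (constant along its height) (perimeter = 2·24·11.000·sin(180°/24) = 68.92 mm); Subtracting the remaining from the first: starting from the r=9.5 cylinder, the r=11 cylinder at (7.5, 3.5) partially overlaps it — only the 161.15 mm² overlap (of its 375.81 mm²) is removed, clipping the outline — boundary = 56.15 mm; the 25×13 cube at (-2.5, 5) contributes its full rectangle (perimeter 76.00 mm); Taking the union: the regions partially overlap (shared area 0.39 mm²), so the edge portions inside another operand are dropped and the merged outline is re-measured after clipping — boundary = 128.60 mm; (rotated 35° about Z; rotation is an isometry so areas/perimeters/island counts are preserved). So its perimeter = 128.60 mm. Layer 30 is larger (128.60 vs 56.15 mm).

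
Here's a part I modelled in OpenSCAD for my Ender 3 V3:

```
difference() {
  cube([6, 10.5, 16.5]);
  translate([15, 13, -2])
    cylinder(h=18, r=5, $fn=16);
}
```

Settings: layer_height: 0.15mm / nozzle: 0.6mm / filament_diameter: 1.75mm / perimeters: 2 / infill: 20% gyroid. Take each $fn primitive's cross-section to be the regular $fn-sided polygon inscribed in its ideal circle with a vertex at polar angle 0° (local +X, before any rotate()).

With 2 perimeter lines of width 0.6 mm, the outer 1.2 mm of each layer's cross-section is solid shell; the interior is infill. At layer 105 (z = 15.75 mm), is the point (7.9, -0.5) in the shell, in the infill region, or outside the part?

outside

At z = 15.75 mm: the cube is present — its section is the full 6×10.5 rectangle; the r=5 cylinder at (15, 13) contributes a regular 16-gon of circumradius 5; Subtracting the remaining from the first: starting from the 6×10.5 cube, the r=5 cylinder at (15, 13) misses the remaining region (no effect) — 1 connected region. Overall, the cross-section is a single solid region. The nearest boundary edge runs (6.00, 10.50)→(6.00, 0.00); distance from the point to it = 1.96 mm. The point is not inside any of the regions above, so it lies outside the cross-section (1.96 mm from the nearest boundary).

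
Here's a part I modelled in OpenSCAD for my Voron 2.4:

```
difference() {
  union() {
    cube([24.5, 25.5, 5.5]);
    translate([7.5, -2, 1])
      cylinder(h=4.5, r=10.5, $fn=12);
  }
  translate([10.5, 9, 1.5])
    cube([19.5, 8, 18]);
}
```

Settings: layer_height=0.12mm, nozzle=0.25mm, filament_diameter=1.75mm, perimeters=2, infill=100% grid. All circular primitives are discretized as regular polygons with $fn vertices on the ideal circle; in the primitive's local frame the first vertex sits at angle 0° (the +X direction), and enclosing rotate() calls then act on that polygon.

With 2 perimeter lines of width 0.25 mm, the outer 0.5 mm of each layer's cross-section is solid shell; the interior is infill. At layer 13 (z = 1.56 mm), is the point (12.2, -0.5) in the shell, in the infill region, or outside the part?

At z = 1.56 mm: the cube is present — its section is the full 24.5×25.5 rectangle; the cylinder at (7.5, -2): section is a regular 12-gon, circumradius r=10.5; Merging all regions: the regions partially overlap (shared area 116.58 mm²), so overlapping operands fuse into one piece — 1 connected region; the 19.5×8 cube at (10.5, 9) contributes its full rectangle; Taking the first minus the rest: starting from that combined region, the 19.5×8 cube at (10.5, 9) partially overlaps it — only the 112.00 mm² overlap (of its 156.00 mm²) is removed, clipping the outline — 1 connected region. Overall, the cross-section is a single solid region. The nearest boundary edge runs (24.50, 0.00)→(17.46, 0.00); distance from the point to it = 5.29 mm. The point is inside the cross-section and 5.29 mm from the nearest boundary — more than the 0.5 mm shell width (2 × 0.25), so it's in the infill interior.

infill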